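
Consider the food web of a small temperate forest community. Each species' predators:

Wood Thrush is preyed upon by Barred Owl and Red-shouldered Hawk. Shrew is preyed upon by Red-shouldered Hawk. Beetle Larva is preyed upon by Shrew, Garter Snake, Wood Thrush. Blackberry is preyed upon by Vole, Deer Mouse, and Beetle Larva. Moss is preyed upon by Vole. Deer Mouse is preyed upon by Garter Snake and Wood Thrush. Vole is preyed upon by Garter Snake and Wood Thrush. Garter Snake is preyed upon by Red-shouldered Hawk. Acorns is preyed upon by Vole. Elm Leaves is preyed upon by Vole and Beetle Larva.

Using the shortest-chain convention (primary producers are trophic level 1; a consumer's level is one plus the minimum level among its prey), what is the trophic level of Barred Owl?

Trophic level 4

Elm Leaves is a producer → level 1.
Vole eats Elm Leaves → level 2.
Wood Thrush eats Vole → level 3.
Barred Owl eats Wood Thrush → level 4.
No prey of Barred Owl is below level 3, so 4 is the minimum.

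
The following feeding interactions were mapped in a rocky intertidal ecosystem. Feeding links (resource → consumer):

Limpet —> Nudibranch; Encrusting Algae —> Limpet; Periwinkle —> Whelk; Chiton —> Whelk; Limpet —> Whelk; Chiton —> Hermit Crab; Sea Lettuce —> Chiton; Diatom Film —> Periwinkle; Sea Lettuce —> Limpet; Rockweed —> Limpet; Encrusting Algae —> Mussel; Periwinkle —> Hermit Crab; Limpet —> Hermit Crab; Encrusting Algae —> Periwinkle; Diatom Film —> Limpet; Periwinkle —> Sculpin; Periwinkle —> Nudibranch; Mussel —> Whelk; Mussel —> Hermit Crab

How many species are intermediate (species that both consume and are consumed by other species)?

Intermediate species (has both prey and predators): Chiton, Periwinkle, Limpet, Mussel.
Count: 4.

4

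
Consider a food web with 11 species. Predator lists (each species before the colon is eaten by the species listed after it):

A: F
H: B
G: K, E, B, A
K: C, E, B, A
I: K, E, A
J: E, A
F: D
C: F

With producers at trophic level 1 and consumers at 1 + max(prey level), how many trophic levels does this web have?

5

Producers (level 1): I, J, H, G.
I → K → A → F → D gives D level 5.
No species has a prey at level 5, so no species reaches level 6.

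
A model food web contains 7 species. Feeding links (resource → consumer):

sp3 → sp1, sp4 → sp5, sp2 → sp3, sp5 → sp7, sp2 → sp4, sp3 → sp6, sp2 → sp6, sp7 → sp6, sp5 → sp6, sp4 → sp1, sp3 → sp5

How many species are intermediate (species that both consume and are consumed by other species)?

4

Intermediate species (has both prey and predators): sp4, sp3, sp5, sp7.
Count: 4.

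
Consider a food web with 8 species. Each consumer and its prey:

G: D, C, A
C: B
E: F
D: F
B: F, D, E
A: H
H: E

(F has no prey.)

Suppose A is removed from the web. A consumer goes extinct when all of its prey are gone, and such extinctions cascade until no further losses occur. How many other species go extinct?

0

Remove A.
Every predator of it retains at least one other prey: G still has D, C.
No consumer loses all prey, so no secondary extinctions occur.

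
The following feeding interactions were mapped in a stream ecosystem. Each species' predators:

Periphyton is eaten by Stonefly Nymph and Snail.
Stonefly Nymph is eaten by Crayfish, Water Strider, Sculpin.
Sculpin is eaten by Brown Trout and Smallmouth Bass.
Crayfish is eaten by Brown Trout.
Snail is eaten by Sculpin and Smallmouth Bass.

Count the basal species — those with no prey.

1

Basal species (no prey listed): Periphyton.
Count: 1.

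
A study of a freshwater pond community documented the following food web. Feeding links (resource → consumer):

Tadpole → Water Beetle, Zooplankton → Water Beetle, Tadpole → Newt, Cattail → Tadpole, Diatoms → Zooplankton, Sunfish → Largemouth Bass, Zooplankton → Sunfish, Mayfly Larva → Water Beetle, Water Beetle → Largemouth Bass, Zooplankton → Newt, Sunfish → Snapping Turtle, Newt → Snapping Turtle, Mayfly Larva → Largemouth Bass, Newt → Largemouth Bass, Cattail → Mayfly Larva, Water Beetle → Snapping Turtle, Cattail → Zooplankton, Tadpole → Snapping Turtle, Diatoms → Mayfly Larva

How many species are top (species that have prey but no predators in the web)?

Top species (has prey, but nothing eats it): Largemouth Bass, Snapping Turtle.
Count: 2.

2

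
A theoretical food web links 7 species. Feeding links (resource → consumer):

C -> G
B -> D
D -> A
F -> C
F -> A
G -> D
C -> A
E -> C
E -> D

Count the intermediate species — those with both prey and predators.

Intermediate species (has both prey and predators): C, G, D.
Count: 3.

3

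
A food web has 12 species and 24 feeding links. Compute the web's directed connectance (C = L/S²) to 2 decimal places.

C = 0.17

The web has S = 12 species and L = 24 feeding links.
C = L / S² = 24 / 144 = 0.1667 ≈ 0.17.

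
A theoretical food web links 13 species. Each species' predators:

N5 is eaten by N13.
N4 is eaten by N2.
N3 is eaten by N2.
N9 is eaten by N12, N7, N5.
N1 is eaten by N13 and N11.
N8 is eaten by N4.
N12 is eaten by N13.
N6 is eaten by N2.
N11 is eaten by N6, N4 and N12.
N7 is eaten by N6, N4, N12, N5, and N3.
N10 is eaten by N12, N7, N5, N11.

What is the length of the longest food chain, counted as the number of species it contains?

One longest chain: N10 → N7 → N4 → N2.
It has 4 species and 3 links.

4 species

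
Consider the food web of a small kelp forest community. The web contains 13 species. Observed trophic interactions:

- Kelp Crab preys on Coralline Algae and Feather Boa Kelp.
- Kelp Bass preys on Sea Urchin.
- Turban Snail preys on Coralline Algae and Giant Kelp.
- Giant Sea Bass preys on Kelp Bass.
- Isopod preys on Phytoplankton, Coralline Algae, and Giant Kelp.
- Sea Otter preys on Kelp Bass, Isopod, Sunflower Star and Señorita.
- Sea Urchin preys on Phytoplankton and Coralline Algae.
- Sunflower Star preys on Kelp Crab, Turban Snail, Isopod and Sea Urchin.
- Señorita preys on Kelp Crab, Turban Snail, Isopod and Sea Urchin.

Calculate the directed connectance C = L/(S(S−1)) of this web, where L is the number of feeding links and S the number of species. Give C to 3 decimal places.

C = 0.147

The web has S = 13 species and L = 23 feeding links.
C = L / (S(S−1)) = 23 / 156 = 0.1474 ≈ 0.147.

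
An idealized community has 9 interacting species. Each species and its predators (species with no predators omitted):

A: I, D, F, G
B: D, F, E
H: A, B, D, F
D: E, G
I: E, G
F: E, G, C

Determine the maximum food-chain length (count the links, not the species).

3 links

One longest chain: H → A → I → E.
It has 4 species and 3 links.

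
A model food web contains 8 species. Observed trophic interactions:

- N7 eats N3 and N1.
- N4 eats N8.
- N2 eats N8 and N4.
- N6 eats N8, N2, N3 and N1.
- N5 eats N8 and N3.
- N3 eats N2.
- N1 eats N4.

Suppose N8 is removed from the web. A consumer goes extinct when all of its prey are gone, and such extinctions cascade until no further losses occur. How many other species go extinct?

7

Remove N8.
Round 1: N4 (all prey gone) → extinct.
Round 2: N2 (all prey gone), N1 (all prey gone) → extinct.
Round 3: N3 (all prey gone) → extinct.
Round 4: N7 (all prey gone), N5 (all prey gone), N6 (all prey gone) → extinct.
No further losses. Total secondary extinctions: 7.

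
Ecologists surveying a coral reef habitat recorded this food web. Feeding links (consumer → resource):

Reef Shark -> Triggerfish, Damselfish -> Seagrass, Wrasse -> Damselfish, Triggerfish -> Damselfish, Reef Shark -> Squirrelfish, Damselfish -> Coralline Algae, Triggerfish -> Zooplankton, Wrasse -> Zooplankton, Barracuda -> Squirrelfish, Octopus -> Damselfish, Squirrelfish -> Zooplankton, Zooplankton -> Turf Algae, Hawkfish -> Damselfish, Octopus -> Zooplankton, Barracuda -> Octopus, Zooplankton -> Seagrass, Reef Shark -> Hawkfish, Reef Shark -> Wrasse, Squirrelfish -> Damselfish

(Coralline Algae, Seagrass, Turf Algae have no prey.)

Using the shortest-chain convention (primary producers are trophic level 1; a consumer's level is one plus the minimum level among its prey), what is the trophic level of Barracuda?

Trophic level 4

Seagrass is a producer → level 1.
Zooplankton eats Seagrass → level 2.
Octopus eats Zooplankton → level 3.
Barracuda eats Octopus → level 4.
No prey of Barracuda is below level 3, so 4 is the minimum.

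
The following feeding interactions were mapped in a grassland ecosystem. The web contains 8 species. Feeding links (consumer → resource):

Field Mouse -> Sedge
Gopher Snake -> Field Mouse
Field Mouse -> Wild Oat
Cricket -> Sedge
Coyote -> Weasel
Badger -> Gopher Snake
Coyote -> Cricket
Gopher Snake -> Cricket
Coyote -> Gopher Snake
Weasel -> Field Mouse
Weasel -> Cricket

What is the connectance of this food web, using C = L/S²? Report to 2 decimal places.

The web has S = 8 species and L = 11 feeding links.
C = L / S² = 11 / 64 = 0.1719 ≈ 0.17.

C = 0.17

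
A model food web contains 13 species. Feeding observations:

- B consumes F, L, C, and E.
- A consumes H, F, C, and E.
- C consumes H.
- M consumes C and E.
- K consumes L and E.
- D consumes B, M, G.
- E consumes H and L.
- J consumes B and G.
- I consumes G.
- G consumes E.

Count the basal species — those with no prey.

Basal species (no prey listed): F, H, L.
Count: 3.

3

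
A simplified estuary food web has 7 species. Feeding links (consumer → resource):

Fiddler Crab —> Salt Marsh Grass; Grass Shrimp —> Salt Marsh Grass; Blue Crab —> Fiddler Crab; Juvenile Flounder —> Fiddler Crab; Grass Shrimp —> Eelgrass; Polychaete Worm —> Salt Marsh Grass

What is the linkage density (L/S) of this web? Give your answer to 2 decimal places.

L/S = 0.86

There are L = 6 links among S = 7 species.
L/S = 6/7 = 0.8571 ≈ 0.86.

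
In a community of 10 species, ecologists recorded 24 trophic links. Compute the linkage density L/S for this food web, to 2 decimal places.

There are L = 24 links among S = 10 species.
L/S = 24/10 = 2.4000 ≈ 2.40.

L/S = 2.40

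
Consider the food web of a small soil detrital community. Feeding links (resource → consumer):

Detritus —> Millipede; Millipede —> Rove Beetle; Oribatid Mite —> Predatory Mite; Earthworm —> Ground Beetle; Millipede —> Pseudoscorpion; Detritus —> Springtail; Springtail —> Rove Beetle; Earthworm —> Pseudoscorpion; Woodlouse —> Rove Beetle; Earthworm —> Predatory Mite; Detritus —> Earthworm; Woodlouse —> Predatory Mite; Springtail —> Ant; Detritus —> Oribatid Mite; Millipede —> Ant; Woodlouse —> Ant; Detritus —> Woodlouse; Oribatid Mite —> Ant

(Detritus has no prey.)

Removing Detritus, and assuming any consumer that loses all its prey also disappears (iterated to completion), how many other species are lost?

Remove Detritus.
Round 1: Oribatid Mite (all prey gone), Earthworm (all prey gone), Woodlouse (all prey gone), Springtail (all prey gone), Millipede (all prey gone) → extinct.
Round 2: Rove Beetle (all prey gone), Ant (all prey gone), Ground Beetle (all prey gone), Pseudoscorpion (all prey gone), Predatory Mite (all prey gone) → extinct.
No further losses. Total secondary extinctions: 10.

10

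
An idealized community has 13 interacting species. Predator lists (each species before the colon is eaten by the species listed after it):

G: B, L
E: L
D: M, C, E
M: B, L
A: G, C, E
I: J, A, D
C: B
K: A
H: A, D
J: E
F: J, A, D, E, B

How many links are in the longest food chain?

One longest chain: H → A → G → B.
It has 4 species and 3 links.

3 links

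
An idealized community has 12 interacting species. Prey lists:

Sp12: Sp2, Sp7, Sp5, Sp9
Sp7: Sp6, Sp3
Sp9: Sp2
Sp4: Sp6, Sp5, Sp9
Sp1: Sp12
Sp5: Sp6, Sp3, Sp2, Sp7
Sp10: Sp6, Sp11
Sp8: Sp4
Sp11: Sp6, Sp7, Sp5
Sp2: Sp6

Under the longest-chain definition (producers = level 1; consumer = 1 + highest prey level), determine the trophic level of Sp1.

Trophic level 5

Sp6 is a producer → level 1.
Sp2 eats Sp6 → level 2.
Sp5 eats Sp2 (level 2); other prey at levels: Sp6 1, Sp3 1, Sp7 2 → level 3.
Sp12 eats Sp5 (level 3); other prey at levels: Sp2 2, Sp7 2, Sp9 3 → level 4.
Sp1 eats Sp12 → level 5.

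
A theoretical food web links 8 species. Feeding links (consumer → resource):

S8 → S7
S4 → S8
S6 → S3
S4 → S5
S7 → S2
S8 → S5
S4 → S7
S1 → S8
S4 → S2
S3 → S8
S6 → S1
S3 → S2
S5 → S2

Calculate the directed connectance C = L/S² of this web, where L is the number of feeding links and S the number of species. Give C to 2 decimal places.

The web has S = 8 species and L = 13 feeding links.
C = L / S² = 13 / 64 = 0.2031 ≈ 0.20.

C = 0.20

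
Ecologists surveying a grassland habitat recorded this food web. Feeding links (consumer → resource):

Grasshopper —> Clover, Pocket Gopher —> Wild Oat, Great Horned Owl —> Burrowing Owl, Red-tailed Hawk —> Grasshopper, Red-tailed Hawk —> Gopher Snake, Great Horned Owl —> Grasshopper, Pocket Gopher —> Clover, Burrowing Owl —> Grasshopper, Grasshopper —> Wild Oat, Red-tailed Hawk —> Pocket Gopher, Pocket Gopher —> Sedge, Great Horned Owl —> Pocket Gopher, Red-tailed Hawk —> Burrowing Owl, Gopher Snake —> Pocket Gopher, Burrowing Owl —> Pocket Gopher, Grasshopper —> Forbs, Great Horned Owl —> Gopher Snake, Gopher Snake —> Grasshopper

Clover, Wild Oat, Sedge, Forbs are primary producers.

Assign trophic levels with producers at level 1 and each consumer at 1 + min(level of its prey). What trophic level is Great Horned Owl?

Trophic level 3

Clover is a producer → level 1.
Grasshopper eats Clover → level 2.
Great Horned Owl eats Grasshopper → level 3.
No prey of Great Horned Owl is below level 2, so 3 is the minimum.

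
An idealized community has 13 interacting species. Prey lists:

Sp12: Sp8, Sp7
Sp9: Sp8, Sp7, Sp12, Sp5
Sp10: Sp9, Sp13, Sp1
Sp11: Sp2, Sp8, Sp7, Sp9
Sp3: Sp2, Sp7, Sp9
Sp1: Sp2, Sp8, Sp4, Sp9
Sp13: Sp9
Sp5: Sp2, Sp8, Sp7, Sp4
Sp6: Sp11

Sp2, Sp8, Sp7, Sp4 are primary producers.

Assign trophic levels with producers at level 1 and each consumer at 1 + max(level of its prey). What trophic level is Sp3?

Sp8 is a producer → level 1.
Sp12 eats Sp8 (level 1); other prey at levels: Sp7 1 → level 2.
Sp9 eats Sp12 (level 2); other prey at levels: Sp8 1, Sp7 1, Sp5 2 → level 3.
Sp3 eats Sp9 (level 3); other prey at levels: Sp2 1, Sp7 1 → level 4.

Trophic level 4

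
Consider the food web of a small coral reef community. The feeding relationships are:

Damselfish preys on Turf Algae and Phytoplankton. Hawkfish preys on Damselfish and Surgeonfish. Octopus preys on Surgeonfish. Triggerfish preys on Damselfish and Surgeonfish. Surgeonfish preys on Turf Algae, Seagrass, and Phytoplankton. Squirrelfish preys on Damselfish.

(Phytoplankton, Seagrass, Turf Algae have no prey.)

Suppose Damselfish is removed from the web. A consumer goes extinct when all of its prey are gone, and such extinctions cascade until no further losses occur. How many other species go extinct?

1

Remove Damselfish.
Round 1: Squirrelfish (all prey gone) → extinct.
No further losses. Total secondary extinctions: 1.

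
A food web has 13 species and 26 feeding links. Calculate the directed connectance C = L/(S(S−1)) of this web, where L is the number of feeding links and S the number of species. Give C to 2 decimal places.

The web has S = 13 species and L = 26 feeding links.
C = L / (S(S−1)) = 26 / 156 = 0.1667 ≈ 0.17.

C = 0.17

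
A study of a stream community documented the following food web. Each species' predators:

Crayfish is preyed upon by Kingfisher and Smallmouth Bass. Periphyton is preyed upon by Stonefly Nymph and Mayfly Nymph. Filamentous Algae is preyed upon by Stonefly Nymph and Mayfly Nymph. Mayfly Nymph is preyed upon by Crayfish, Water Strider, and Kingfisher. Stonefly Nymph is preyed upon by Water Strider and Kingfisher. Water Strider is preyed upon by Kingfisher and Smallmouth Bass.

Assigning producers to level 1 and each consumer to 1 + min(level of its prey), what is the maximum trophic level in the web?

4

Producers (level 1): Periphyton, Filamentous Algae.
Following each consumer down to its lowest-level prey: Periphyton → Mayfly Nymph → Crayfish → Smallmouth Bass (levels 1 through 4).
All prey of Smallmouth Bass (Crayfish 3, Water Strider 3) are at level 3 or above, so Smallmouth Bass is at level 1 + 3 = 4.
Every consumer has at least one prey at level 3 or below, so none exceeds level 4.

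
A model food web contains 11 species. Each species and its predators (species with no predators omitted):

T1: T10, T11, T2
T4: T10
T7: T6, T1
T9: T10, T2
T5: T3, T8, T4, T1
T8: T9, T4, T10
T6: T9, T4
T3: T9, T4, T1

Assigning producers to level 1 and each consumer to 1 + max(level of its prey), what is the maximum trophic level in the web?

4

Producers (level 1): T5, T7.
T7 → T6 → T9 → T2 gives T2 level 4.
No species has a prey at level 4, so no species reaches level 5.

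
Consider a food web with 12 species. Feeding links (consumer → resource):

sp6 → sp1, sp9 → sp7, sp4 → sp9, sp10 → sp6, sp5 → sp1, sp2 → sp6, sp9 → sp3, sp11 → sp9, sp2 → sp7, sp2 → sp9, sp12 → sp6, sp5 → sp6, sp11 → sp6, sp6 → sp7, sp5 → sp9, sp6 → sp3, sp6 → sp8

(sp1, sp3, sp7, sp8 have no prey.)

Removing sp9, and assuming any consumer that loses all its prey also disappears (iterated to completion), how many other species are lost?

Remove sp9.
Round 1: sp4 (all prey gone) → extinct.
No further losses. Total secondary extinctions: 1.

1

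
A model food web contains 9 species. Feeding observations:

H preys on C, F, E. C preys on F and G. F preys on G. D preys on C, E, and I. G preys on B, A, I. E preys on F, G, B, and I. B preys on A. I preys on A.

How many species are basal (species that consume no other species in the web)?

Basal species (no prey listed): A.
Count: 1.

1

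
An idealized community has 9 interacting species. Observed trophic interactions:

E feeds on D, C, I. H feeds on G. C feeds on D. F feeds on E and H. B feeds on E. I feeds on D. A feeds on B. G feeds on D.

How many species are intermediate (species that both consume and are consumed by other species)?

6

Intermediate species (has both prey and predators): G, I, C, H, E, B.
Count: 6.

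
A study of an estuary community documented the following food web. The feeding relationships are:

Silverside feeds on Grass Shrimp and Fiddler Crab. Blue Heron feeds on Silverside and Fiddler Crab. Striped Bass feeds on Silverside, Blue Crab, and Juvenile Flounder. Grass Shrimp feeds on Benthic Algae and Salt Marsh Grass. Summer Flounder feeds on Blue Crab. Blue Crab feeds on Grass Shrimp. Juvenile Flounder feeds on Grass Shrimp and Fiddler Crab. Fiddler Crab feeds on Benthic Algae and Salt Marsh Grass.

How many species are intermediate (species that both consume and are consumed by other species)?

5

Intermediate species (has both prey and predators): Fiddler Crab, Grass Shrimp, Silverside, Juvenile Flounder, Blue Crab.
Count: 5.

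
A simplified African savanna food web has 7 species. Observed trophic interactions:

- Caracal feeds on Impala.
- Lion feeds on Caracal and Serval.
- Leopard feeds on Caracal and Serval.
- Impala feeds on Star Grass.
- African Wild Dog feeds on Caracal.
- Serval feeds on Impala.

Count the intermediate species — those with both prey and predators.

3

Intermediate species (has both prey and predators): Impala, Serval, Caracal.
Count: 3.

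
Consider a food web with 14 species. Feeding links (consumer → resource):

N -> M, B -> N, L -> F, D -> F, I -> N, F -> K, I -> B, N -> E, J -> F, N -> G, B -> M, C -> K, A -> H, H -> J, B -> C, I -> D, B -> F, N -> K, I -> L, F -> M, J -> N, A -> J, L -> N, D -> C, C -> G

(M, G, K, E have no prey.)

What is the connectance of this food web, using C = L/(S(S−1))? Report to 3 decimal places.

The web has S = 14 species and L = 25 feeding links.
C = L / (S(S−1)) = 25 / 182 = 0.1374 ≈ 0.137.

C = 0.137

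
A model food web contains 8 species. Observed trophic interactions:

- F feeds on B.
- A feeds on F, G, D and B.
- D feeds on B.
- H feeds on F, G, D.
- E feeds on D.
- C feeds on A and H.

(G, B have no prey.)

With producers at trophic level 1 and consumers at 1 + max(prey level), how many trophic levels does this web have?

Producers (level 1): G, B.
B → F → A → C gives C level 4.
No species has a prey at level 4, so no species reaches level 5.

4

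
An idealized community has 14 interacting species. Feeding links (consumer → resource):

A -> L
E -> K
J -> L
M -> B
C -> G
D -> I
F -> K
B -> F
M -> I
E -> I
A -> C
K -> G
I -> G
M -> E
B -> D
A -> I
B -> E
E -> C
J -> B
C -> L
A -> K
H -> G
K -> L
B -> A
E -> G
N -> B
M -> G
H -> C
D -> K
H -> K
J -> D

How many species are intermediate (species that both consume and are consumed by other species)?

8

Intermediate species (has both prey and predators): C, I, K, D, E, A, F, B.
Count: 8.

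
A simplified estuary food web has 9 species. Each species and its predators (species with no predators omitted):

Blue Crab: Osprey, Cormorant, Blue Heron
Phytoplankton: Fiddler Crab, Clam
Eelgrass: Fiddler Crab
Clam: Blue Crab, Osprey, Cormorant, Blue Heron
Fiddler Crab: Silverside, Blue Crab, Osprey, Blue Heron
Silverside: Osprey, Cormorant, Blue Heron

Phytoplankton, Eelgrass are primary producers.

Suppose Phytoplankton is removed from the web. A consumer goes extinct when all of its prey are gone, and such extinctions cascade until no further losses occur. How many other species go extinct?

Remove Phytoplankton.
Round 1: Clam (all prey gone) → extinct.
No further losses. Total secondary extinctions: 1.

1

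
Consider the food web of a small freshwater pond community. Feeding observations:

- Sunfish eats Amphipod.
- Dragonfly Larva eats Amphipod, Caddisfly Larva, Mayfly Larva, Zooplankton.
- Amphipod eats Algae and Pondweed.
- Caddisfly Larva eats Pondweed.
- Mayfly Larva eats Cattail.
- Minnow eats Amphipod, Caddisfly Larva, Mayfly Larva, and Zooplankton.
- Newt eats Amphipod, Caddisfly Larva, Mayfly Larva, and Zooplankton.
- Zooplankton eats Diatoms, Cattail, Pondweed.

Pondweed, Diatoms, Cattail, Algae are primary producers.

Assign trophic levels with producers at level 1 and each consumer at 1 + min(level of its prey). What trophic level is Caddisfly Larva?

Pondweed is a producer → level 1.
Caddisfly Larva eats Pondweed → level 2.

Trophic level 2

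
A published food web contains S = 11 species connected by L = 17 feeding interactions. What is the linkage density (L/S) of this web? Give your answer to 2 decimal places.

L/S = 1.55

There are L = 17 links among S = 11 species.
L/S = 17/11 = 1.5455 ≈ 1.55.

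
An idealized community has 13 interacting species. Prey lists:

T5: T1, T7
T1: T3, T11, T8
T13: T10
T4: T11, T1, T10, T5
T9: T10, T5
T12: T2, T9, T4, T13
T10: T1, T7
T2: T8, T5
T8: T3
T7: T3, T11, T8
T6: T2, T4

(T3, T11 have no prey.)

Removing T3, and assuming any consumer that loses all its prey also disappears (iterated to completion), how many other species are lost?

Remove T3.
Round 1: T8 (all prey gone) → extinct.
No further losses. Total secondary extinctions: 1.

1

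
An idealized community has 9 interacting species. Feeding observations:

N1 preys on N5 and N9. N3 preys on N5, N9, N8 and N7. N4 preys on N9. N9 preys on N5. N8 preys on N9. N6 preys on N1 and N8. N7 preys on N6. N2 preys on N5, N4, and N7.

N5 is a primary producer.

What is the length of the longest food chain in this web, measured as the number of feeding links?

5 links

One longest chain: N5 → N9 → N8 → N6 → N7 → N2.
It has 6 species and 5 links.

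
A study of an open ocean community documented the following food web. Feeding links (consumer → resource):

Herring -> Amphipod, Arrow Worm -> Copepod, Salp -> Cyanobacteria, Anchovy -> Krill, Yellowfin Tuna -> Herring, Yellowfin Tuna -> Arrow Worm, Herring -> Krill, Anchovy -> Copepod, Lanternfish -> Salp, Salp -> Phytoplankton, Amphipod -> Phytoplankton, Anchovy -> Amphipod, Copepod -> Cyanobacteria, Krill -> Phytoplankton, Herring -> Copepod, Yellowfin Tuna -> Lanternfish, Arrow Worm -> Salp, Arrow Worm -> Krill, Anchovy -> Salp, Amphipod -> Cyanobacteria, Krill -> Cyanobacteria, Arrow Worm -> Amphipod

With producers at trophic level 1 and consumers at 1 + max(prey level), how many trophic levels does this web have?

4

Producers (level 1): Phytoplankton, Cyanobacteria.
Phytoplankton → Salp → Lanternfish → Yellowfin Tuna gives Yellowfin Tuna level 4.
No species has a prey at level 4, so no species reaches level 5.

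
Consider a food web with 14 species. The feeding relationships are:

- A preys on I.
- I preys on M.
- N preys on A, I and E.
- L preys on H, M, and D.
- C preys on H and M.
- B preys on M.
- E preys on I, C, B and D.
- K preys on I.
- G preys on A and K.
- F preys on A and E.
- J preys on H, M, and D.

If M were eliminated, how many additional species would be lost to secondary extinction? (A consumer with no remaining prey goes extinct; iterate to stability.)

Remove M.
Round 1: I (all prey gone), B (all prey gone) → extinct.
Round 2: K (all prey gone), A (all prey gone) → extinct.
Round 3: G (all prey gone) → extinct.
No further losses. Total secondary extinctions: 5.

5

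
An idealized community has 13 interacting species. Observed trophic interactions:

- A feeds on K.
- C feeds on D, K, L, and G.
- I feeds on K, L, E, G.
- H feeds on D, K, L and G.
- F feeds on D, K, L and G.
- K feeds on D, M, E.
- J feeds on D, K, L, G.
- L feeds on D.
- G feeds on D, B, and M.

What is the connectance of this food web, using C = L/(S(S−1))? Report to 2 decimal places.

C = 0.18

The web has S = 13 species and L = 28 feeding links.
C = L / (S(S−1)) = 28 / 156 = 0.1795 ≈ 0.18.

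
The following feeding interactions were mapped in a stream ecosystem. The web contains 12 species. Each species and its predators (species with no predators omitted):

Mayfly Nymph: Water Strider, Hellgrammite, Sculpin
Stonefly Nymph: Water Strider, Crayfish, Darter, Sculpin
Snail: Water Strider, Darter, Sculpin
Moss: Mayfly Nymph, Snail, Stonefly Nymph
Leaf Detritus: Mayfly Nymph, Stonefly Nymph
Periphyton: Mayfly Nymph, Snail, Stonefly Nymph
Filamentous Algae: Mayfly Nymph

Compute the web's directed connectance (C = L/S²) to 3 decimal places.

The web has S = 12 species and L = 19 feeding links.
C = L / S² = 19 / 144 = 0.1319 ≈ 0.132.

C = 0.132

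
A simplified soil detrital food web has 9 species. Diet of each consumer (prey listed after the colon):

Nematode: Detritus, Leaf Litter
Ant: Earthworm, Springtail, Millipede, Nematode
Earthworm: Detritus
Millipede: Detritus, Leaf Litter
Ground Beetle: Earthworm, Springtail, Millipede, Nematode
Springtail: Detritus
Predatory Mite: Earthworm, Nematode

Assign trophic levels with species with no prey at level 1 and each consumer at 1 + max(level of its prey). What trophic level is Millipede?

Detritus has no prey (basal) → level 1.
Millipede eats Detritus (level 1); other prey at levels: Leaf Litter 1 → level 2.

Trophic level 2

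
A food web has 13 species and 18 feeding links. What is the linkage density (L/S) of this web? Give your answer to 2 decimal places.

L/S = 1.38

There are L = 18 links among S = 13 species.
L/S = 18/13 = 1.3846 ≈ 1.38.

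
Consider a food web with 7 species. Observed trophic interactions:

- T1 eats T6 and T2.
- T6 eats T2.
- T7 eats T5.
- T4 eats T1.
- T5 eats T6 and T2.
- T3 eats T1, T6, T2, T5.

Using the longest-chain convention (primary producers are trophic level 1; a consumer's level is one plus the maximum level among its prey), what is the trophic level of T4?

Trophic level 4

T2 is a producer → level 1.
T6 eats T2 → level 2.
T1 eats T6 (level 2); other prey at levels: T2 1 → level 3.
T4 eats T1 → level 4.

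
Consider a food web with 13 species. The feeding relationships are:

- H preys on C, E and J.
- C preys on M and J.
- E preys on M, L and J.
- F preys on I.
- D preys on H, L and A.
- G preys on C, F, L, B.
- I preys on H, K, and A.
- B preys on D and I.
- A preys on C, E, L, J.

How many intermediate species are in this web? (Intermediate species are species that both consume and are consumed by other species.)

8

Intermediate species (has both prey and predators): C, E, A, H, I, D, F, B.
Count: 8.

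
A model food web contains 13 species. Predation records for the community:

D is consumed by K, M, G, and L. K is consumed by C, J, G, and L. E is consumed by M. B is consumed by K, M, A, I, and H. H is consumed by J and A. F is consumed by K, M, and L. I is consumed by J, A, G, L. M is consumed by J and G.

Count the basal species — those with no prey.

4

Basal species (no prey listed): B, F, E, D.
Count: 4.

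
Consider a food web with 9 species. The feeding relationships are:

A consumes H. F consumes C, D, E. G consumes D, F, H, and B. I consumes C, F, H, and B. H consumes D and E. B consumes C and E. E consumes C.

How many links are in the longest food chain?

3 links

One longest chain: C → E → H → G.
It has 4 species and 3 links.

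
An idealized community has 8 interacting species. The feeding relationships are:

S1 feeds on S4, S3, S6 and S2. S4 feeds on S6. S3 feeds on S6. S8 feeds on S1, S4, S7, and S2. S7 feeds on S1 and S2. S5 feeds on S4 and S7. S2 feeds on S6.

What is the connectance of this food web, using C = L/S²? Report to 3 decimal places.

The web has S = 8 species and L = 15 feeding links.
C = L / S² = 15 / 64 = 0.2344 ≈ 0.234.

C = 0.234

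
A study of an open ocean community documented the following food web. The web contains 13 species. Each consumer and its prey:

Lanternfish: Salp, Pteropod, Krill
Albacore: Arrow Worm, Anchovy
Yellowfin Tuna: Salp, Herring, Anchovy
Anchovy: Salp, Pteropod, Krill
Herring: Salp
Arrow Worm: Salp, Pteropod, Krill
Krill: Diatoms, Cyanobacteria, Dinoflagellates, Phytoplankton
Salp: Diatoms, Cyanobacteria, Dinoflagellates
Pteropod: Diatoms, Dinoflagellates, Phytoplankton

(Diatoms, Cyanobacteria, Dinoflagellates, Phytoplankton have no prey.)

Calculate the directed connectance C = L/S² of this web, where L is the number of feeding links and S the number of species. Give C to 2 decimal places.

The web has S = 13 species and L = 25 feeding links.
C = L / S² = 25 / 169 = 0.1479 ≈ 0.15.

C = 0.15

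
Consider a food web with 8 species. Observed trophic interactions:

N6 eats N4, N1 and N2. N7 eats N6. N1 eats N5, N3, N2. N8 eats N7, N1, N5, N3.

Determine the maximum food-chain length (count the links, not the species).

4 links

One longest chain: N5 → N1 → N6 → N7 → N8.
It has 5 species and 4 links.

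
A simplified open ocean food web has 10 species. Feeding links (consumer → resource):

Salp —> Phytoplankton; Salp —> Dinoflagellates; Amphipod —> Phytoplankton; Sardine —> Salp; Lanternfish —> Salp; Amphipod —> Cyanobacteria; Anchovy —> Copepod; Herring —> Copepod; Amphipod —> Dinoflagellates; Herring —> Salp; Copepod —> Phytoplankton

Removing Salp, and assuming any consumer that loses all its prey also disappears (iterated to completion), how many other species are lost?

Remove Salp.
Round 1: Lanternfish (all prey gone), Sardine (all prey gone) → extinct.
No further losses. Total secondary extinctions: 2.

2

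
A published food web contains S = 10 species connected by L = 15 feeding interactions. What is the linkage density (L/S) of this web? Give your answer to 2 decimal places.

L/S = 1.50

There are L = 15 links among S = 10 species.
L/S = 15/10 = 1.5000 ≈ 1.50.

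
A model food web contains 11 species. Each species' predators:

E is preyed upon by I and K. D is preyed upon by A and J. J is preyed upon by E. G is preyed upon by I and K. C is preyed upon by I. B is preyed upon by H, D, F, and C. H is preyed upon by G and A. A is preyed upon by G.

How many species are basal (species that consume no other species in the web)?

Basal species (no prey listed): B.
Count: 1.

1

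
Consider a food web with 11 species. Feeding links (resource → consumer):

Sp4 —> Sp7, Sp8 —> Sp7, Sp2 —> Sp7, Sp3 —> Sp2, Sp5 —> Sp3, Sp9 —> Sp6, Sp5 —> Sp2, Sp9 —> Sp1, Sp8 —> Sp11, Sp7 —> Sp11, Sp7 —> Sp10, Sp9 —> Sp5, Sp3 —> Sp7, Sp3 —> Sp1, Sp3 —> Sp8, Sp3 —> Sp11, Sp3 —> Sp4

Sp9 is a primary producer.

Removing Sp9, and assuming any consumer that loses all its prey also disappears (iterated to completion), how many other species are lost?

Remove Sp9.
Round 1: Sp6 (all prey gone), Sp5 (all prey gone) → extinct.
Round 2: Sp3 (all prey gone) → extinct.
Round 3: Sp1 (all prey gone), Sp2 (all prey gone), Sp8 (all prey gone), Sp4 (all prey gone) → extinct.
Round 4: Sp7 (all prey gone) → extinct.
Round 5: Sp10 (all prey gone), Sp11 (all prey gone) → extinct.
No further losses. Total secondary extinctions: 10.

10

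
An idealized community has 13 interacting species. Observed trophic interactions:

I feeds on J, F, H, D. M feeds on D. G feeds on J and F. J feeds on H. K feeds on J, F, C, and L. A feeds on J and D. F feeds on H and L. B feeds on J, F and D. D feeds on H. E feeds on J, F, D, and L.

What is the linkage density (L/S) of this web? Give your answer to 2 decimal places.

L/S = 1.85

There are L = 24 links among S = 13 species.
L/S = 24/13 = 1.8462 ≈ 1.85.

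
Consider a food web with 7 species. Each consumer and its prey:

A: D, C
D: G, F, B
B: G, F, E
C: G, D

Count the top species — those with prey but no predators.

1

Top species (has prey, but nothing eats it): A.
Count: 1.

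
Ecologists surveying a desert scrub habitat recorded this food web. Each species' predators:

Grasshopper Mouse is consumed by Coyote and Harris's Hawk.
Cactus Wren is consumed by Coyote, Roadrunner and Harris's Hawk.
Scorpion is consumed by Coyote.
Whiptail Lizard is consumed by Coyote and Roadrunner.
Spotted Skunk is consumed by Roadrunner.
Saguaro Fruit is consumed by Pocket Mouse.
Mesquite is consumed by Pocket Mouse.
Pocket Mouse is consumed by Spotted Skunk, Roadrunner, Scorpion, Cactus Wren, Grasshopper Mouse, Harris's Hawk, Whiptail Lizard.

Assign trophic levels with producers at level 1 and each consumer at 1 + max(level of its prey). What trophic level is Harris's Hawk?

Trophic level 4

Mesquite is a producer → level 1.
Pocket Mouse eats Mesquite (level 1); other prey at levels: Saguaro Fruit 1 → level 2.
Cactus Wren eats Pocket Mouse → level 3.
Harris's Hawk eats Cactus Wren (level 3); other prey at levels: Pocket Mouse 2, Grasshopper Mouse 3 → level 4.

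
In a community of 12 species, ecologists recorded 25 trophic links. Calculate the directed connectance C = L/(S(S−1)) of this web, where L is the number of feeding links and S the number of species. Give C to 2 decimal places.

C = 0.19

The web has S = 12 species and L = 25 feeding links.
C = L / (S(S−1)) = 25 / 132 = 0.1894 ≈ 0.19.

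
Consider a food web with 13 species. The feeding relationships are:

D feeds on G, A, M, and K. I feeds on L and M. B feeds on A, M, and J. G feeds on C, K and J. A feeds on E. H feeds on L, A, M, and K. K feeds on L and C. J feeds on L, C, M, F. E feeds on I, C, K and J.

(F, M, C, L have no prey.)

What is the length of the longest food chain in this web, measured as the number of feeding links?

4 links

One longest chain: C → K → E → A → H.
It has 5 species and 4 links.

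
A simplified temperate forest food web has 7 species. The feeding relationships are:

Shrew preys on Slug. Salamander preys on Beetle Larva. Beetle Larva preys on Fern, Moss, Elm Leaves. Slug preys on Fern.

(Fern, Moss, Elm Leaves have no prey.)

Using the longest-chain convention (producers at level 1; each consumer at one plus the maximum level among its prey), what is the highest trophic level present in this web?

Producers (level 1): Fern, Moss, Elm Leaves.
Fern → Slug → Shrew gives Shrew level 3.
No species has a prey at level 3, so no species reaches level 4.

3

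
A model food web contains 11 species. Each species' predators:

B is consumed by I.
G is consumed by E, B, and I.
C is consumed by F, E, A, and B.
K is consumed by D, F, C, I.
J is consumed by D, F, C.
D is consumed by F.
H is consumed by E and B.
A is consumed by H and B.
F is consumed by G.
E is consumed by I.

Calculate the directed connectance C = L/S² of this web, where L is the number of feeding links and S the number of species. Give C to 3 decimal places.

The web has S = 11 species and L = 22 feeding links.
C = L / S² = 22 / 121 = 0.1818 ≈ 0.182.

C = 0.182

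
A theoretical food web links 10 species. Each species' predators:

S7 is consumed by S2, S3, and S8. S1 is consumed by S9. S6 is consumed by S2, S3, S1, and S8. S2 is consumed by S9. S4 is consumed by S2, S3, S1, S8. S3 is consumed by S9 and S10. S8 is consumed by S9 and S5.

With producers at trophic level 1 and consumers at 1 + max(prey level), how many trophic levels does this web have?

3

Producers (level 1): S7, S6, S4.
S7 → S3 → S9 gives S9 level 3.
No species has a prey at level 3, so no species reaches level 4.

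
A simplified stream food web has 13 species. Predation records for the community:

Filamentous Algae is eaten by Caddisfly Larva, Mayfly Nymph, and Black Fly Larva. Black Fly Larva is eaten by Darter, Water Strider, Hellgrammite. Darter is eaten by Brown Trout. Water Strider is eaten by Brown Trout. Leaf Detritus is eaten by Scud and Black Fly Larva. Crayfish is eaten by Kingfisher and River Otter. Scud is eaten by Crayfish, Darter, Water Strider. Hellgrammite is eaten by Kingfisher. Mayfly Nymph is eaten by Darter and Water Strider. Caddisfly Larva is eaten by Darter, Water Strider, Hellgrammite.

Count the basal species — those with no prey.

Basal species (no prey listed): Leaf Detritus, Filamentous Algae.
Count: 2.

2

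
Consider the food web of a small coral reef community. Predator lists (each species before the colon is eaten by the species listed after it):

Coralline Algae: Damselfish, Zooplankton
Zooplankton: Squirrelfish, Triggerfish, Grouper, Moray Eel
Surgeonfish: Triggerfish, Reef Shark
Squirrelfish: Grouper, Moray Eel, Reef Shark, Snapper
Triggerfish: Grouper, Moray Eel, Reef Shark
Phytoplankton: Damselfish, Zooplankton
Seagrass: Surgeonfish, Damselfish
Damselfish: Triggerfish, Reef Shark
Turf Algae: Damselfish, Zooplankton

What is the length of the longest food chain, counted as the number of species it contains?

4 species

One longest chain: Seagrass → Surgeonfish → Triggerfish → Grouper.
It has 4 species and 3 links.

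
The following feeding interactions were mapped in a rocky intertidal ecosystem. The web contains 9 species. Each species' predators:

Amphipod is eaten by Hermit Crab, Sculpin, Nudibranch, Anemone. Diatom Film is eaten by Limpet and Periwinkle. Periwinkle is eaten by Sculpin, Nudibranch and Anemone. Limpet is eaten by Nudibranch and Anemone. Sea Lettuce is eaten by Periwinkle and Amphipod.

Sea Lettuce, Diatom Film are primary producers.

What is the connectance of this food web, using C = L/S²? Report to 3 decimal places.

C = 0.160

The web has S = 9 species and L = 13 feeding links.
C = L / S² = 13 / 81 = 0.1605 ≈ 0.160.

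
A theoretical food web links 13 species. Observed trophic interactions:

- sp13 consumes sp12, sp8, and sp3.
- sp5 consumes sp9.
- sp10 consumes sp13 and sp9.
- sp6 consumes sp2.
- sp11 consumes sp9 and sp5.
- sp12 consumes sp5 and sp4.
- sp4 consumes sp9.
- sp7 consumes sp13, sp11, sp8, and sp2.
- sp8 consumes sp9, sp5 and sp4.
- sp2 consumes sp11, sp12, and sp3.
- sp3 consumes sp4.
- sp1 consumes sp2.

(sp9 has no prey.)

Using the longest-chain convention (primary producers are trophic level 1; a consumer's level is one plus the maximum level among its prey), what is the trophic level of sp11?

Trophic level 3

sp9 is a producer → level 1.
sp5 eats sp9 → level 2.
sp11 eats sp5 (level 2); other prey at levels: sp9 1 → level 3.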